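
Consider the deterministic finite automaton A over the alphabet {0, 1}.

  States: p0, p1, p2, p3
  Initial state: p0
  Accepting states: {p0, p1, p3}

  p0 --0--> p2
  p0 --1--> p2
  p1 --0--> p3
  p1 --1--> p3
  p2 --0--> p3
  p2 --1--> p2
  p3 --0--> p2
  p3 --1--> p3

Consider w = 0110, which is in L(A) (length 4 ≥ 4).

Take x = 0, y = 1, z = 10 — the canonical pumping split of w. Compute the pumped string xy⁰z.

010

xy⁰z = xz = 0·10 = 010.
Reading y = 1 takes A from p2 back to p2, so after x the machine is still in p2, and z then leads to the accepting state p3. Hence 010 ∈ L(A).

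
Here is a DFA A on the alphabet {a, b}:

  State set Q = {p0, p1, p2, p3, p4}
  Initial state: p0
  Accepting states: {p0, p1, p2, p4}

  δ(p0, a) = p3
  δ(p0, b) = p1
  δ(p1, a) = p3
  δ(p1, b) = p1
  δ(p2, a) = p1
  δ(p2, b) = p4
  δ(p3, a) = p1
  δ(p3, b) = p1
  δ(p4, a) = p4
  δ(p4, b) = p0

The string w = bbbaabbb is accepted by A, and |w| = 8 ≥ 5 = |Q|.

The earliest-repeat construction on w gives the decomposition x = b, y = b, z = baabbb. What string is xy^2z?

xy^2z = b·b·b·baabbb = bbbbaabbb.
Reading y = b takes A from p1 back to p1, so after x·y·y the machine is still in p1, and z then leads to the accepting state p1. Hence bbbbaabbb ∈ L(A).

bbbbaabbb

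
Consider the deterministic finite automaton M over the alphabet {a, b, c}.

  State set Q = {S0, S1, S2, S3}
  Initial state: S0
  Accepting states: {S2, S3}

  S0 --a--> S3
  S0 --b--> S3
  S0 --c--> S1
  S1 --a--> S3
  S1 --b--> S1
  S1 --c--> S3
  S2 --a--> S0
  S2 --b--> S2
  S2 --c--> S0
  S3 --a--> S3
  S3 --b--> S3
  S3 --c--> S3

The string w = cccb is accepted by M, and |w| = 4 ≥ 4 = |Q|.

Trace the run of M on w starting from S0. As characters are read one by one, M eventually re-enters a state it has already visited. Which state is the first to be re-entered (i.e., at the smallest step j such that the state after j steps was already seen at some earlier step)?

State sequence: S0 -c-> S1 -c-> S3 -c-> S3 -b-> S3
First repeat at step 3: S3 was already visited.

The earliest repeat is at step j = 3: M is in S3, which it already visited at step i = 2.
Since M has 4 states, any run of length ≥ 4 visits 4+1 states, so by pigeonhole some state repeats within the first 4 steps — that repeat gives the pumpable loop.

S3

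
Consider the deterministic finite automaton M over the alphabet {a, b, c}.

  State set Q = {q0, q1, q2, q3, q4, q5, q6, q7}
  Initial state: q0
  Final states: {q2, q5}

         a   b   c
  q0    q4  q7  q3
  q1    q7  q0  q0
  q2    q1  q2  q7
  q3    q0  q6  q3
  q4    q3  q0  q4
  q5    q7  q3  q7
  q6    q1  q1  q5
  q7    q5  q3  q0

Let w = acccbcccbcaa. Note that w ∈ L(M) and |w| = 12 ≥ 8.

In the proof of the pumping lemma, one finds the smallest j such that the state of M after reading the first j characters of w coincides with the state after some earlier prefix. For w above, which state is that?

Run of M on w = a c c c b c c c b c a a:
  step 0: q0  (start)
  step 1: q4  (read a: q0→q4)
  step 2: q4  (read c: q4→q4)   ← first repeat (q4 seen earlier)
  step 3: q4  (read c: q4→q4)
  step 4: q4  (read c: q4→q4)
  step 5: q0  (read b: q4→q0)
  step 6: q3  (read c: q0→q3)
  step 7: q3  (read c: q3→q3)
  step 8: q3  (read c: q3→q3)
  step 9: q6  (read b: q3→q6)
  step 10: q5  (read c: q6→q5)
  step 11: q7  (read a: q5→q7)
  step 12: q5  (read a: q7→q5)

The earliest repeat is at step j = 2: M is in q4, which it already visited at step i = 1.
Pumping length from the standard proof: p = 8 (the number of states). The repeated state found above gives |xy| = j ≤ 8 and |y| = j − i ≥ 1.

q4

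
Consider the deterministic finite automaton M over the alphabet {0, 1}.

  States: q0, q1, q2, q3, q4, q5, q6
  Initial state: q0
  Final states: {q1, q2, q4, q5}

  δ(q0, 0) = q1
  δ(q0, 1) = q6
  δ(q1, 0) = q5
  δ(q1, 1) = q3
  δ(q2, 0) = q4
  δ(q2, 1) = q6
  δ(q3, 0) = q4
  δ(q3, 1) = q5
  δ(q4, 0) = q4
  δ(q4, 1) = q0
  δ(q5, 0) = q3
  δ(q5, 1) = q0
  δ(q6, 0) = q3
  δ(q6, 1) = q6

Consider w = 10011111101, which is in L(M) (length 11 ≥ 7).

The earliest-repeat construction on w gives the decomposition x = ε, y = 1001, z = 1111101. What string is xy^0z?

xy⁰z = xz = ε·1111101 = 1111101.
Reading y = 1001 takes M from q0 back to q0, so after x the machine is still in q0, and z then leads to the accepting state q5. Hence 1111101 ∈ L(M).

1111101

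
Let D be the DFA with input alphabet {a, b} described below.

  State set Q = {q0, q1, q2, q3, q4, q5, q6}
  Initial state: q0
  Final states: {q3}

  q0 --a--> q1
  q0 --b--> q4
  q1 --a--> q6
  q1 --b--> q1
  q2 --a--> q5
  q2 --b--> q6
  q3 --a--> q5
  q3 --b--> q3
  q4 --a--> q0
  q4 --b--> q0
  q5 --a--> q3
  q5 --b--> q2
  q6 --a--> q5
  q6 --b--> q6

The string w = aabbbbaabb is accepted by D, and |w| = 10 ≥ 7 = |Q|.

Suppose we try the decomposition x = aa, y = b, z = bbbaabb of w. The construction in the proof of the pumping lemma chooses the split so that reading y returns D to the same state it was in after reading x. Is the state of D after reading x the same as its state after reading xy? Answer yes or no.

State sequence: q0 -a-> q1 -a-> q6 -b-> q6

After x (step 2): q6. After xy (step 3): q6.
They match, so y = b drives D around a cycle from q6 back to itself; pumping y any number of times keeps D in q6 before reading z, and xyⁱz ∈ L(D) for every i ≥ 0.

yes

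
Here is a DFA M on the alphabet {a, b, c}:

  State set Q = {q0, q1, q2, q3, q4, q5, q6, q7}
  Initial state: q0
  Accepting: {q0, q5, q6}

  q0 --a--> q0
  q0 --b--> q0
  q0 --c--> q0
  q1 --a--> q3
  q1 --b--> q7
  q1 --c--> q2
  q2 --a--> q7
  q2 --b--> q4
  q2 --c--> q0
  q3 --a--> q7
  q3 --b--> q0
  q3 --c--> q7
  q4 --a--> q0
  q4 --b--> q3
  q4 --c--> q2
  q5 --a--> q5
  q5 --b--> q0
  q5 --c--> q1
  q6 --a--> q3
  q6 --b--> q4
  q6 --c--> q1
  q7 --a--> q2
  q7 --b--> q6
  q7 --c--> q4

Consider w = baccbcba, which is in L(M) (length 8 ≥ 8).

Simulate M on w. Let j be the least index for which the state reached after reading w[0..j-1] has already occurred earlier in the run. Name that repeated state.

q0

State sequence: q0 -b-> q0 -a-> q0 -c-> q0 -c-> q0 -b-> q0 -c-> q0 -b-> q0 -a-> q0
First repeat at step 1: q0 was already visited.

The earliest repeat is at step j = 1: M is in q0, which it already visited at step i = 0.
The DFA has 8 states, so the proof of the pumping lemma guarantees a repeated state among the first 8+1 visited; the segment between the two visits is the pumpable y.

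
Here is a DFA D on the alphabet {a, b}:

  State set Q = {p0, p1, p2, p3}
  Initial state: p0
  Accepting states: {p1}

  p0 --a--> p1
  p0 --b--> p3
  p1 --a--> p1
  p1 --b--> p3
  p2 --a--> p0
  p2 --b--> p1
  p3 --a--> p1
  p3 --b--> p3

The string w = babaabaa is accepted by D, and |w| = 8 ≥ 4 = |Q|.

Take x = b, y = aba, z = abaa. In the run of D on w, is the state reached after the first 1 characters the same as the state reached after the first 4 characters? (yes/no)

no

State sequence: p0 -b-> p3 -a-> p1 -b-> p3 -a-> p1

After x (step 1): p3. After xy (step 4): p1.
They differ (p3 ≠ p1), so y is not a cycle from the state after x; this split is not the one the pumping-lemma construction produces, and pumping y need not keep the string in L(D).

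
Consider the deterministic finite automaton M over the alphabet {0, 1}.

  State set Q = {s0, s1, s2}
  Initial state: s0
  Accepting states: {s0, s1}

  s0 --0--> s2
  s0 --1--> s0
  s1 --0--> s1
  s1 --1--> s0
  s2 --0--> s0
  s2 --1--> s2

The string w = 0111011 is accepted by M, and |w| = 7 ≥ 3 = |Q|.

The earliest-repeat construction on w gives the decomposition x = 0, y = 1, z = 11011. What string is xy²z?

xy^2z = 0·1·1·11011 = 01111011.
Reading y = 1 takes M from s2 back to s2, so after x·y·y the machine is still in s2, and z then leads to the accepting state s0. Hence 01111011 ∈ L(M).

01111011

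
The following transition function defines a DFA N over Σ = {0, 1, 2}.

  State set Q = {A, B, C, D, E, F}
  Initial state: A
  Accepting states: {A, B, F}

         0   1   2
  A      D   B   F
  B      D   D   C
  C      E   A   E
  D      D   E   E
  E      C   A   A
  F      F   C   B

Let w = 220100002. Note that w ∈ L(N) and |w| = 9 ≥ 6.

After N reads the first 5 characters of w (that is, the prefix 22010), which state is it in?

C

State sequence: A -2-> F -2-> B -0-> D -1-> E -0-> C

After reading 5 characters, N is in state C.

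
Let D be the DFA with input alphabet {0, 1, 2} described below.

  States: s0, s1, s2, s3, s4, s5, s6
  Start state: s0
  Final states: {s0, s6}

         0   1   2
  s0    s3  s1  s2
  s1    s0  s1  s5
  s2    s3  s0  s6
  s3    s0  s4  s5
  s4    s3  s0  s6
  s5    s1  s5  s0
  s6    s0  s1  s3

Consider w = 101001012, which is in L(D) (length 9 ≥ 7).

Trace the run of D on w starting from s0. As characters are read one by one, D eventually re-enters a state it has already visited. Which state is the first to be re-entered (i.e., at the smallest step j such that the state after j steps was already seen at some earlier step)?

s0

State sequence: s0 -1-> s1 -0-> s0 -1-> s1 -0-> s0 -0-> s3 -1-> s4 -0-> s3 -1-> s4 -2-> s6
First repeat at step 2: s0 was already visited.

The earliest repeat is at step j = 2: D is in s0, which it already visited at step i = 0.
Since D has 7 states, any run of length ≥ 7 visits 7+1 states, so by pigeonhole some state repeats within the first 7 steps — that repeat gives the pumpable loop.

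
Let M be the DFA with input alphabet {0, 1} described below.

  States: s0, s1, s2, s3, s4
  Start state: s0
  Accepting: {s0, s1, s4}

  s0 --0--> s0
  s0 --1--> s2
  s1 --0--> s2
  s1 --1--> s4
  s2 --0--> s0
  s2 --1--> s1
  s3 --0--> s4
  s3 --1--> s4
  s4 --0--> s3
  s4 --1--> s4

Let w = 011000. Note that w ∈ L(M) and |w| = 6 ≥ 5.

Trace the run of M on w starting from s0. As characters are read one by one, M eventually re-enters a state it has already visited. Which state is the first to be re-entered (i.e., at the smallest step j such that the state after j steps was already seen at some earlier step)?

s0

Run of M on w = 0 1 1 0 0 0:
  step 0: s0  (start)
  step 1: s0  (read 0: s0→s0)   ← first repeat (s0 seen earlier)
  step 2: s2  (read 1: s0→s2)
  step 3: s1  (read 1: s2→s1)
  step 4: s2  (read 0: s1→s2)
  step 5: s0  (read 0: s2→s0)
  step 6: s0  (read 0: s0→s0)

The earliest repeat is at step j = 1: M is in s0, which it already visited at step i = 0.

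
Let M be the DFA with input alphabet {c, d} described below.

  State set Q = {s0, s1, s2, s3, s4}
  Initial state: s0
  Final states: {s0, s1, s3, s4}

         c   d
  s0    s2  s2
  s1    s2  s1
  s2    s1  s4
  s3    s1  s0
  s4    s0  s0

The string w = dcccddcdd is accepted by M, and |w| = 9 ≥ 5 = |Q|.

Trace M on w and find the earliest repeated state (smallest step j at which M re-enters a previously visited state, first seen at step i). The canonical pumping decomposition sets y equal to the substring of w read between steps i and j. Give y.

cc

Run of M on w = d c c c d d c d d:
  step 0: s0  (start)
  step 1: s2  (read d: s0→s2)
  step 2: s1  (read c: s2→s1)
  step 3: s2  (read c: s1→s2)   ← first repeat (s2 seen earlier)
  step 4: s1  (read c: s2→s1)
  step 5: s1  (read d: s1→s1)
  step 6: s1  (read d: s1→s1)
  step 7: s2  (read c: s1→s2)
  step 8: s4  (read d: s2→s4)
  step 9: s0  (read d: s4→s0)

So i = 1, j = 3, giving x = w[0:1] = d, y = w[1:3] = cc, z = w[3:9] = cddcdd.
Check: |xy| = 3 ≤ 5 and |y| = 2 ≥ 1. Reading y takes M from s2 back to s2, so every xyⁱz is accepted.
Since M has 5 states, any run of length ≥ 5 visits 5+1 states, so by pigeonhole some state repeats within the first 5 steps — that repeat gives the pumpable loop.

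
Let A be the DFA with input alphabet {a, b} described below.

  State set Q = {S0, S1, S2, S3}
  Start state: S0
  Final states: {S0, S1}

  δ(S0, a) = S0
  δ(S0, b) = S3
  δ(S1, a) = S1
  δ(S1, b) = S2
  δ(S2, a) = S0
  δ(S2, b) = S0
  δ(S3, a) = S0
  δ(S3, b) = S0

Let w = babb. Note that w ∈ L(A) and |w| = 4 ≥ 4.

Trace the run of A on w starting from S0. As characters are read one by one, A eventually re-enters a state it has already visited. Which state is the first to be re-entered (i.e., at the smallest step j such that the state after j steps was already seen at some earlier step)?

State sequence: S0 -b-> S3 -a-> S0 -b-> S3 -b-> S0
First repeat at step 2: S0 was already visited.

The earliest repeat is at step j = 2: A is in S0, which it already visited at step i = 0.

S0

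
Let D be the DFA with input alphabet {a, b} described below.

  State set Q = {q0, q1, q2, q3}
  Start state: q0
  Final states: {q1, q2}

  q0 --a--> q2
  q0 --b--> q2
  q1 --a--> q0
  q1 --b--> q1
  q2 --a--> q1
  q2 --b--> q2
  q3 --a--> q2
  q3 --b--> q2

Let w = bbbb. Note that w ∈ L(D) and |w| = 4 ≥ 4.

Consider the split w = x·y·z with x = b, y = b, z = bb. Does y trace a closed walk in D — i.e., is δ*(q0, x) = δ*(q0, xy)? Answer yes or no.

yes

State sequence: q0 -b-> q2 -b-> q2

After x (step 1): q2. After xy (step 2): q2.
They match, so y = b drives D around a cycle from q2 back to itself; pumping y any number of times keeps D in q2 before reading z, and xyⁱz ∈ L(D) for every i ≥ 0.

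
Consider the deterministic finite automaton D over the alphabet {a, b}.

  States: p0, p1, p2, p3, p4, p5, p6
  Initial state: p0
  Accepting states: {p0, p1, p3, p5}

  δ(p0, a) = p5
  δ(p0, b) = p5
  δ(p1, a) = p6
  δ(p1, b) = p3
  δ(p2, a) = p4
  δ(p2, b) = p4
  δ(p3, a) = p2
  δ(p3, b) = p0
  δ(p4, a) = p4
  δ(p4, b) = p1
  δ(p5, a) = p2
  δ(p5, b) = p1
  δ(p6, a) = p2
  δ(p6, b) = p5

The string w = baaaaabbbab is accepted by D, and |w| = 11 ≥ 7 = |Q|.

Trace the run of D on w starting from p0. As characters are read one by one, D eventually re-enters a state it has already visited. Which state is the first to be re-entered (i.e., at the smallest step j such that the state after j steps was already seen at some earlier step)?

State sequence: p0 -b-> p5 -a-> p2 -a-> p4 -a-> p4 -a-> p4 -a-> p4 -b-> p1 -b-> p3 -b-> p0 -a-> p5 -b-> p1
First repeat at step 4: p4 was already visited.

The earliest repeat is at step j = 4: D is in p4, which it already visited at step i = 3.
Pumping length from the standard proof: p = 7 (the number of states). The repeated state found above gives |xy| = j ≤ 7 and |y| = j − i ≥ 1.

p4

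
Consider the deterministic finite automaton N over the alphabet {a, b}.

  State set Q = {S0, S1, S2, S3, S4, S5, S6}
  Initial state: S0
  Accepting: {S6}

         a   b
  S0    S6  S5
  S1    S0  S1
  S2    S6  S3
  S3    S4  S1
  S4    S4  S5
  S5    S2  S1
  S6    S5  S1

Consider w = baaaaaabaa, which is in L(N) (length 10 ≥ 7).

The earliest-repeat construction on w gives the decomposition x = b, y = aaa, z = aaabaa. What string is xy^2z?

baaaaaaaaabaa

xy^2z = b·aaa·aaa·aaabaa = baaaaaaaaabaa.
Reading y = aaa takes N from S5 back to S5, so after x·y·y the machine is still in S5, and z then leads to the accepting state S6. Hence baaaaaaaaabaa ∈ L(N).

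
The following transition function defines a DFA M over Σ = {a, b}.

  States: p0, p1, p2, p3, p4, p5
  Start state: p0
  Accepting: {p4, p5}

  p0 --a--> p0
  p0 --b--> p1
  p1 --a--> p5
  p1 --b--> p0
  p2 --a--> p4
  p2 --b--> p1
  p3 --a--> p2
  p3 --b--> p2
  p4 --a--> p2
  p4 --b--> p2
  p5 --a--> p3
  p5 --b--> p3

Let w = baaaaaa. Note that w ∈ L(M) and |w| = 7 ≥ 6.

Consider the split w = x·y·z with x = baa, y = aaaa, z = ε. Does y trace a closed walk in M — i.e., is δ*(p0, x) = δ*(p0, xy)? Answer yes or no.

no

State sequence: p0 -b-> p1 -a-> p5 -a-> p3 -a-> p2 -a-> p4 -a-> p2 -a-> p4

After x (step 3): p3. After xy (step 7): p4.
They differ (p3 ≠ p4), so y is not a cycle from the state after x; this split is not the one the pumping-lemma construction produces, and pumping y need not keep the string in L(M).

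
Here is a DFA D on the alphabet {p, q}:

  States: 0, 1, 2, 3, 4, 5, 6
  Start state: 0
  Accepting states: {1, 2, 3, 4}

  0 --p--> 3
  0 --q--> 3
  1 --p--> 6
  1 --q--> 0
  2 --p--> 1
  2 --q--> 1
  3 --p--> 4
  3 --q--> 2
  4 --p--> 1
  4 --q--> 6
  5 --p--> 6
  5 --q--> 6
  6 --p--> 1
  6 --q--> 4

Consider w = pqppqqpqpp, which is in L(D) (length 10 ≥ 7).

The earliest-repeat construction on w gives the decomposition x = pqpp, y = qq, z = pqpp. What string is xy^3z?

xy^3z = pqpp·qq·qq·qq·pqpp = pqppqqqqqqpqpp.
Reading y = qq takes D from 6 back to 6, so after x·y·y·y the machine is still in 6, and z then leads to the accepting state 4. Hence pqppqqqqqqpqpp ∈ L(D).

pqppqqqqqqpqpp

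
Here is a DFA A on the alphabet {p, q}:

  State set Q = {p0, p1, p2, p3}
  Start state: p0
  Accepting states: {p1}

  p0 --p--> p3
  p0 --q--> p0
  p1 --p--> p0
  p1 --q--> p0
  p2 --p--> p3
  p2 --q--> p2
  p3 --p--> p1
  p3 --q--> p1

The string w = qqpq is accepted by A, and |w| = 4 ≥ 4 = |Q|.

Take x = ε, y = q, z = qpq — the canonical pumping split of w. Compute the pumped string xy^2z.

xy^2z = ε·q·q·qpq = qqqpq.
Reading y = q takes A from p0 back to p0, so after x·y·y the machine is still in p0, and z then leads to the accepting state p1. Hence qqqpq ∈ L(A).

qqqpq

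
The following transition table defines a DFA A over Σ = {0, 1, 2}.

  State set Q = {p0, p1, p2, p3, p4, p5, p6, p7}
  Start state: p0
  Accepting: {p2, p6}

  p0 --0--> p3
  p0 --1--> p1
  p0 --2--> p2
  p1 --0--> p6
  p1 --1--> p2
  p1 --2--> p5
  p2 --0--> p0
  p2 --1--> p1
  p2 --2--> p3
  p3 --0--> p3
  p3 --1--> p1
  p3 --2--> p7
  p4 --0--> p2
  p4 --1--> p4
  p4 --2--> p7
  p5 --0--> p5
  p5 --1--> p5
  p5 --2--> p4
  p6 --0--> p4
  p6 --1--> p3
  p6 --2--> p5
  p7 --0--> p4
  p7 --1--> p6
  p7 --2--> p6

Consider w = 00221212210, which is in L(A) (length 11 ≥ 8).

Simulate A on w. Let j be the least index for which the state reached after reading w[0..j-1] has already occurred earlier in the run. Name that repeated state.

p3

Run of A on w = 0 0 2 2 1 2 1 2 2 1 0:
  step 0: p0  (start)
  step 1: p3  (read 0: p0→p3)
  step 2: p3  (read 0: p3→p3)   ← first repeat (p3 seen earlier)
  step 3: p7  (read 2: p3→p7)
  step 4: p6  (read 2: p7→p6)
  step 5: p3  (read 1: p6→p3)
  step 6: p7  (read 2: p3→p7)
  step 7: p6  (read 1: p7→p6)
  step 8: p5  (read 2: p6→p5)
  step 9: p4  (read 2: p5→p4)
  step 10: p4  (read 1: p4→p4)
  step 11: p2  (read 0: p4→p2)

The earliest repeat is at step j = 2: A is in p3, which it already visited at step i = 1.
The DFA has 8 states, so the proof of the pumping lemma guarantees a repeated state among the first 8+1 visited; the segment between the two visits is the pumpable y.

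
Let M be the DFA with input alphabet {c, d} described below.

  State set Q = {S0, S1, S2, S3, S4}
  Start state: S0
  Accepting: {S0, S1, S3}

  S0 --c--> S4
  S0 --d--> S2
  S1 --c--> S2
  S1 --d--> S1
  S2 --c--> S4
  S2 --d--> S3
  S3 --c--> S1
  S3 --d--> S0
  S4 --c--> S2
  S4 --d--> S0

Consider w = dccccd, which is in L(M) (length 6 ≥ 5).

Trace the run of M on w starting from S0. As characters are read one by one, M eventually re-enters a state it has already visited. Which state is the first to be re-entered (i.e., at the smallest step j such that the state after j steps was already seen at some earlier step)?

S2

State sequence: S0 -d-> S2 -c-> S4 -c-> S2 -c-> S4 -c-> S2 -d-> S3
First repeat at step 3: S2 was already visited.

The earliest repeat is at step j = 3: M is in S2, which it already visited at step i = 1.
Pumping length from the standard proof: p = 5 (the number of states). The repeated state found above gives |xy| = j ≤ 5 and |y| = j − i ≥ 1.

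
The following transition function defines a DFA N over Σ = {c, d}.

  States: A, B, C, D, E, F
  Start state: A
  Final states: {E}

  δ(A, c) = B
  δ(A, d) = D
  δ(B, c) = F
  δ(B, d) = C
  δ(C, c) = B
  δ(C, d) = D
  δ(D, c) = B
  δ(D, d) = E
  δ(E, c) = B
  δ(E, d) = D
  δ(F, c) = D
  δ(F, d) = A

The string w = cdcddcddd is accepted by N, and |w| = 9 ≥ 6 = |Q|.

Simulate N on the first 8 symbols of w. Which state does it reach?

D

State sequence: A -c-> B -d-> C -c-> B -d-> C -d-> D -c-> B -d-> C -d-> D

After reading 8 characters, N is in state D.
(This kind of state-tracing is the core of the pumping-lemma construction: with 6 states, pigeonhole forces a repeat within the first 6 steps.)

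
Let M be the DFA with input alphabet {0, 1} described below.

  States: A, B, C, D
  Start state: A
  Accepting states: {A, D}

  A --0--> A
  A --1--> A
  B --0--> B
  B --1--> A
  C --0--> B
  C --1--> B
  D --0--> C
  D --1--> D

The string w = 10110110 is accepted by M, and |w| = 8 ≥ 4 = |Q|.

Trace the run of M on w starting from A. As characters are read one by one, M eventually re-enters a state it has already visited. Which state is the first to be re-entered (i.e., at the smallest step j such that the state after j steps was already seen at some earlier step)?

Run of M on w = 1 0 1 1 0 1 1 0:
  step 0: A  (start)
  step 1: A  (read 1: A→A)   ← first repeat (A seen earlier)
  step 2: A  (read 0: A→A)
  step 3: A  (read 1: A→A)
  step 4: A  (read 1: A→A)
  step 5: A  (read 0: A→A)
  step 6: A  (read 1: A→A)
  step 7: A  (read 1: A→A)
  step 8: A  (read 0: A→A)

The earliest repeat is at step j = 1: M is in A, which it already visited at step i = 0.
Pumping length from the standard proof: p = 4 (the number of states). The repeated state found above gives |xy| = j ≤ 4 and |y| = j − i ≥ 1.

A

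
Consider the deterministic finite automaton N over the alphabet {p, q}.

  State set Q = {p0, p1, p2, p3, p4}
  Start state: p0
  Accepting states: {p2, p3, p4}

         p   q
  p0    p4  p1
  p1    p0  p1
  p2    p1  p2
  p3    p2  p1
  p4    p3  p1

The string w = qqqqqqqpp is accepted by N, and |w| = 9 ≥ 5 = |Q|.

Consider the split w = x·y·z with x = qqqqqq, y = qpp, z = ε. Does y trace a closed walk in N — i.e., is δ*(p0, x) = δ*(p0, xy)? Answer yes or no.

Run of N on the first 9 characters of w = q q q q q q q p p:
  step 0: p0  (start)
  step 1: p1  (read q: p0→p1)
  step 2: p1  (read q: p1→p1)
  step 3: p1  (read q: p1→p1)
  step 4: p1  (read q: p1→p1)
  step 5: p1  (read q: p1→p1)
  step 6: p1  (read q: p1→p1)
  step 7: p1  (read q: p1→p1)
  step 8: p0  (read p: p1→p0)
  step 9: p4  (read p: p0→p4)

After x (step 6): p1. After xy (step 9): p4.
They differ (p1 ≠ p4), so y is not a cycle from the state after x; this split is not the one the pumping-lemma construction produces, and pumping y need not keep the string in L(N).

no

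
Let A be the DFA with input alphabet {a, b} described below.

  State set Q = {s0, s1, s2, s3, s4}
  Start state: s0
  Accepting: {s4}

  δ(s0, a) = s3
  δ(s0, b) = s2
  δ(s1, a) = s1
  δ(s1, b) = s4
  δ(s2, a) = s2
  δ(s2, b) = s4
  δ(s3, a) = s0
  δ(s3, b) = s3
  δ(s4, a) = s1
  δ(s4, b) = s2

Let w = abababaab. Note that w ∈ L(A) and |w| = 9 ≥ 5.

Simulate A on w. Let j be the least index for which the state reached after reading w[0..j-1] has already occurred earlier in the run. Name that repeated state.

s3

Run of A on w = a b a b a b a a b:
  step 0: s0  (start)
  step 1: s3  (read a: s0→s3)
  step 2: s3  (read b: s3→s3)   ← first repeat (s3 seen earlier)
  step 3: s0  (read a: s3→s0)
  step 4: s2  (read b: s0→s2)
  step 5: s2  (read a: s2→s2)
  step 6: s4  (read b: s2→s4)
  step 7: s1  (read a: s4→s1)
  step 8: s1  (read a: s1→s1)
  step 9: s4  (read b: s1→s4)

The earliest repeat is at step j = 2: A is in s3, which it already visited at step i = 1.
Since A has 5 states, any run of length ≥ 5 visits 5+1 states, so by pigeonhole some state repeats within the first 5 steps — that repeat gives the pumpable loop.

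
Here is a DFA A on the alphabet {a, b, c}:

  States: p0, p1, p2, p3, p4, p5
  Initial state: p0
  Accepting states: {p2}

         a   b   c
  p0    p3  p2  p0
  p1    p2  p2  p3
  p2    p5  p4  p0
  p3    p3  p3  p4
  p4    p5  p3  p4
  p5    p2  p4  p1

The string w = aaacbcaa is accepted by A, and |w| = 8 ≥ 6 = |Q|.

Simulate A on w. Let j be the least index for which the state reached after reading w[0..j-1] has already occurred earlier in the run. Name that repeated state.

Run of A on w = a a a c b c a a:
  step 0: p0  (start)
  step 1: p3  (read a: p0→p3)
  step 2: p3  (read a: p3→p3)   ← first repeat (p3 seen earlier)
  step 3: p3  (read a: p3→p3)
  step 4: p4  (read c: p3→p4)
  step 5: p3  (read b: p4→p3)
  step 6: p4  (read c: p3→p4)
  step 7: p5  (read a: p4→p5)
  step 8: p2  (read a: p5→p2)

The earliest repeat is at step j = 2: A is in p3, which it already visited at step i = 1.
With |Q| = 6, pigeonhole forces a state repeat no later than step 6; the substring read between the first and second visits to that state can be pumped.

p3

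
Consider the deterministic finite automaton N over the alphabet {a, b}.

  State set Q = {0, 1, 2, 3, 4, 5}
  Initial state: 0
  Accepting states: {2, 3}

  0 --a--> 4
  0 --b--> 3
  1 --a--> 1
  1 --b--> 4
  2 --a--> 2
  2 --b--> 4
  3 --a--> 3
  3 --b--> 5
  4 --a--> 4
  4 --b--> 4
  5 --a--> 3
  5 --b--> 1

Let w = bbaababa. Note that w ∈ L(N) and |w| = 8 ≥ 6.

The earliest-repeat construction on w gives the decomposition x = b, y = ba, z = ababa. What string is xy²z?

bbabaababa

xy^2z = b·ba·ba·ababa = bbabaababa.
Reading y = ba takes N from 3 back to 3, so after x·y·y the machine is still in 3, and z then leads to the accepting state 3. Hence bbabaababa ∈ L(N).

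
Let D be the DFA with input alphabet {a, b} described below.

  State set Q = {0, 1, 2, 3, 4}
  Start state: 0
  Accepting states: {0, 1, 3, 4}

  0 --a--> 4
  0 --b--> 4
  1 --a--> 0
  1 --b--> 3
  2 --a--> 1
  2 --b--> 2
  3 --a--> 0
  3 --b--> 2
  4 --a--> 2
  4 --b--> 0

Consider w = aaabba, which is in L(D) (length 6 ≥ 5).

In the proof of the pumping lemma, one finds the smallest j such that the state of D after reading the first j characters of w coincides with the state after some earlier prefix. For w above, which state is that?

2

State sequence: 0 -a-> 4 -a-> 2 -a-> 1 -b-> 3 -b-> 2 -a-> 1
First repeat at step 5: 2 was already visited.

The earliest repeat is at step j = 5: D is in 2, which it already visited at step i = 2.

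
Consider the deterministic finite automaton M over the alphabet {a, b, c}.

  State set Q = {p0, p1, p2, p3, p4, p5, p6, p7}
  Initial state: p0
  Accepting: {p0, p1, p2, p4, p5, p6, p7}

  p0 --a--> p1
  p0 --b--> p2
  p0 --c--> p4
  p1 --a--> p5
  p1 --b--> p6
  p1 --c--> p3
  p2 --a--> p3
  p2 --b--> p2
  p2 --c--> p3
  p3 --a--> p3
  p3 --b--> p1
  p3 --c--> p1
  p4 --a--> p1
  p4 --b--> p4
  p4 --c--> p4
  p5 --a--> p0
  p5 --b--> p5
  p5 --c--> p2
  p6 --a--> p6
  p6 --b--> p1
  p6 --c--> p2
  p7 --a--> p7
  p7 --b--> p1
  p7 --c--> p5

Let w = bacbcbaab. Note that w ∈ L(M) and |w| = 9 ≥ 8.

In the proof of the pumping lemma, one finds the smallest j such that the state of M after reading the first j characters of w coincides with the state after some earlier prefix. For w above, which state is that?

p2

State sequence: p0 -b-> p2 -a-> p3 -c-> p1 -b-> p6 -c-> p2 -b-> p2 -a-> p3 -a-> p3 -b-> p1
First repeat at step 5: p2 was already visited.

The earliest repeat is at step j = 5: M is in p2, which it already visited at step i = 1.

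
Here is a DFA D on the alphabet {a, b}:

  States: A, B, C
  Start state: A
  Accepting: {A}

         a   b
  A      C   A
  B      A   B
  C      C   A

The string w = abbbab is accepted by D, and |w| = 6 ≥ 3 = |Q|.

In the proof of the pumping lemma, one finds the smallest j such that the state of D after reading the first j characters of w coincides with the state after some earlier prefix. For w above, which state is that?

State sequence: A -a-> C -b-> A -b-> A -b-> A -a-> C -b-> A
First repeat at step 2: A was already visited.

The earliest repeat is at step j = 2: D is in A, which it already visited at step i = 0.
The DFA has 3 states, so the proof of the pumping lemma guarantees a repeated state among the first 3+1 visited; the segment between the two visits is the pumpable y.

A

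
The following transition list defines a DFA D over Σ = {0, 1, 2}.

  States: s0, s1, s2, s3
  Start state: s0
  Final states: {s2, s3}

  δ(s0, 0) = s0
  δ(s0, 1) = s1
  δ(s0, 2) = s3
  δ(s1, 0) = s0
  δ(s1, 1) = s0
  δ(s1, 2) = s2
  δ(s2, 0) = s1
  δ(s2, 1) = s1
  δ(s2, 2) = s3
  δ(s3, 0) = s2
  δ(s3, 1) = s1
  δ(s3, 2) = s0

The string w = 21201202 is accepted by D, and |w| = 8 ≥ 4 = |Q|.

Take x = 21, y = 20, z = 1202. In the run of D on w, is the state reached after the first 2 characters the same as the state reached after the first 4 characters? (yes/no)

yes

Run of D on the first 4 characters of w = 2 1 2 0:
  step 0: s0  (start)
  step 1: s3  (read 2: s0→s3)
  step 2: s1  (read 1: s3→s1)
  step 3: s2  (read 2: s1→s2)
  step 4: s1  (read 0: s2→s1)

After x (step 2): s1. After xy (step 4): s1.
They match, so y = 20 drives D around a cycle from s1 back to itself; pumping y any number of times keeps D in s1 before reading z, and xyⁱz ∈ L(D) for every i ≥ 0.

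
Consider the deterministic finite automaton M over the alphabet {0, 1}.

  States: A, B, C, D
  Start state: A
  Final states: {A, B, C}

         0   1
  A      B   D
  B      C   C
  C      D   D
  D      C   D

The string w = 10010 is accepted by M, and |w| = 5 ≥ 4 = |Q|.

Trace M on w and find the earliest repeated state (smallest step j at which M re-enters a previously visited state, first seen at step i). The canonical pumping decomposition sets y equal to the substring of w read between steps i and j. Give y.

00

State sequence: A -1-> D -0-> C -0-> D -1-> D -0-> C
First repeat at step 3: D was already visited.

So i = 1, j = 3, giving x = w[0:1] = 1, y = w[1:3] = 00, z = w[3:5] = 10.
Check: |xy| = 3 ≤ 4 and |y| = 2 ≥ 1. Reading y takes M from D back to D, so every xyⁱz is accepted.
With |Q| = 4, pigeonhole forces a state repeat no later than step 4; the substring read between the first and second visits to that state can be pumped.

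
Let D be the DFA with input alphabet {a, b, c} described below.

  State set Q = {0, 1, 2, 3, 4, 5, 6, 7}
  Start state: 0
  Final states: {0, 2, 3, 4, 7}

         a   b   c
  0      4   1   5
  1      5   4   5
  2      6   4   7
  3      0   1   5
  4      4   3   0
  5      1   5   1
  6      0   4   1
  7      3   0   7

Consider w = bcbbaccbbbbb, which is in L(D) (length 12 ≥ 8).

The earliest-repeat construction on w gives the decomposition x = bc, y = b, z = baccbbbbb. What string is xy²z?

bcbbbaccbbbbb

xy^2z = bc·b·b·baccbbbbb = bcbbbaccbbbbb.
Reading y = b takes D from 5 back to 5, so after x·y·y the machine is still in 5, and z then leads to the accepting state 3. Hence bcbbbaccbbbbb ∈ L(D).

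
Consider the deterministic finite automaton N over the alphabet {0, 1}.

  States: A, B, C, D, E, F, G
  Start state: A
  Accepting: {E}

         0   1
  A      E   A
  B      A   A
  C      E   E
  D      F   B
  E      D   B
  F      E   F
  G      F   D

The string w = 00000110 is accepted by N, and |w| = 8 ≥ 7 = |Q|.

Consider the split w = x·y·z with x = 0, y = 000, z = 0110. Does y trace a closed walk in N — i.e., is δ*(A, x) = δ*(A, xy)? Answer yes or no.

yes

State sequence: A -0-> E -0-> D -0-> F -0-> E

After x (step 1): E. After xy (step 4): E.
They match, so y = 000 drives N around a cycle from E back to itself; pumping y any number of times keeps N in E before reading z, and xyⁱz ∈ L(N) for every i ≥ 0.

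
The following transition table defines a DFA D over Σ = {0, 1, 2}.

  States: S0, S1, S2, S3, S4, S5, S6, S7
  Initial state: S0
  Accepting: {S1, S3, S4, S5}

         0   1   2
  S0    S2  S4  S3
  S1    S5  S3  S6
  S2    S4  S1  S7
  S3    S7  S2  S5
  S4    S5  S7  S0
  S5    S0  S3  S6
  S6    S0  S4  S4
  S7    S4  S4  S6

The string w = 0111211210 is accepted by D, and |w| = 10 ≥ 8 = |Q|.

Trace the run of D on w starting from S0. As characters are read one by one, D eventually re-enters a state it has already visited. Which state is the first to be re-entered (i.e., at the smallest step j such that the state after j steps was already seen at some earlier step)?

S2

Run of D on w = 0 1 1 1 2 1 1 2 1 0:
  step 0: S0  (start)
  step 1: S2  (read 0: S0→S2)
  step 2: S1  (read 1: S2→S1)
  step 3: S3  (read 1: S1→S3)
  step 4: S2  (read 1: S3→S2)   ← first repeat (S2 seen earlier)
  step 5: S7  (read 2: S2→S7)
  step 6: S4  (read 1: S7→S4)
  step 7: S7  (read 1: S4→S7)
  step 8: S6  (read 2: S7→S6)
  step 9: S4  (read 1: S6→S4)
  step 10: S5  (read 0: S4→S5)

The earliest repeat is at step j = 4: D is in S2, which it already visited at step i = 1.
Pumping length from the standard proof: p = 8 (the number of states). The repeated state found above gives |xy| = j ≤ 8 and |y| = j − i ≥ 1.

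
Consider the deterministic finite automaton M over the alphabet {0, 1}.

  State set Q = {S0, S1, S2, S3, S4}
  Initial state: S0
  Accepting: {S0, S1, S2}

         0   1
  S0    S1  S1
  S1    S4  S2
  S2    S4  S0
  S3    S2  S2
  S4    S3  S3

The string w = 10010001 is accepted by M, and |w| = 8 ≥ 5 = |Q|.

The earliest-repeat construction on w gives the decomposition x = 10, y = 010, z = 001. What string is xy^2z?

xy^2z = 10·010·010·001 = 10010010001.
Reading y = 010 takes M from S4 back to S4, so after x·y·y the machine is still in S4, and z then leads to the accepting state S0. Hence 10010010001 ∈ L(M).

10010010001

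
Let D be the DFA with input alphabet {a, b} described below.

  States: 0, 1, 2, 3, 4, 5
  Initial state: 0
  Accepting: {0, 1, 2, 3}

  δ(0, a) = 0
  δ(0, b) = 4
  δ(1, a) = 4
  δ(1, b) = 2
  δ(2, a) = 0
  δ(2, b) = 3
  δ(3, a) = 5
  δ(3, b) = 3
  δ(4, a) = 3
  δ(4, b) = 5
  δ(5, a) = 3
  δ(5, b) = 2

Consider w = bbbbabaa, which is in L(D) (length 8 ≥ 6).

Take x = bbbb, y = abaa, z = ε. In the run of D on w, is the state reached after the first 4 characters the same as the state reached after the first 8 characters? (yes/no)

no

State sequence: 0 -b-> 4 -b-> 5 -b-> 2 -b-> 3 -a-> 5 -b-> 2 -a-> 0 -a-> 0

After x (step 4): 3. After xy (step 8): 0.
They differ (3 ≠ 0), so y is not a cycle from the state after x; this split is not the one the pumping-lemma construction produces, and pumping y need not keep the string in L(D).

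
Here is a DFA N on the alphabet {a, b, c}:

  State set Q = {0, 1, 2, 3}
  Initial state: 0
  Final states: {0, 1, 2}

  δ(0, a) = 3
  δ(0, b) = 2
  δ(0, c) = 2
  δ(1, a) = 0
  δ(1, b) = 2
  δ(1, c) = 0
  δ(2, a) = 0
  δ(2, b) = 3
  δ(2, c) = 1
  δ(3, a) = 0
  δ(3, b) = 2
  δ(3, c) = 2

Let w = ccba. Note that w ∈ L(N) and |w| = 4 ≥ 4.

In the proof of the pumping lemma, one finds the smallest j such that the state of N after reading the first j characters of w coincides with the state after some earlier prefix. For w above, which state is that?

Run of N on w = c c b a:
  step 0: 0  (start)
  step 1: 2  (read c: 0→2)
  step 2: 1  (read c: 2→1)
  step 3: 2  (read b: 1→2)   ← first repeat (2 seen earlier)
  step 4: 0  (read a: 2→0)

The earliest repeat is at step j = 3: N is in 2, which it already visited at step i = 1.

2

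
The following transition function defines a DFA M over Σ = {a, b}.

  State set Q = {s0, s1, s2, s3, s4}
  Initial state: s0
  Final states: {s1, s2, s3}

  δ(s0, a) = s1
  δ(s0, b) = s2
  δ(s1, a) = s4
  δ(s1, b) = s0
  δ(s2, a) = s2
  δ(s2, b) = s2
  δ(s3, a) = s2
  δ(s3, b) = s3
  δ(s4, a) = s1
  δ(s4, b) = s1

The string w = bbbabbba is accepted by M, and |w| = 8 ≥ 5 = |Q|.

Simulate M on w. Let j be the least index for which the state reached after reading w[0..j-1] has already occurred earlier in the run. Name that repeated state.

Run of M on w = b b b a b b b a:
  step 0: s0  (start)
  step 1: s2  (read b: s0→s2)
  step 2: s2  (read b: s2→s2)   ← first repeat (s2 seen earlier)
  step 3: s2  (read b: s2→s2)
  step 4: s2  (read a: s2→s2)
  step 5: s2  (read b: s2→s2)
  step 6: s2  (read b: s2→s2)
  step 7: s2  (read b: s2→s2)
  step 8: s2  (read a: s2→s2)

The earliest repeat is at step j = 2: M is in s2, which it already visited at step i = 1.
With |Q| = 5, pigeonhole forces a state repeat no later than step 5; the substring read between the first and second visits to that state can be pumped.

s2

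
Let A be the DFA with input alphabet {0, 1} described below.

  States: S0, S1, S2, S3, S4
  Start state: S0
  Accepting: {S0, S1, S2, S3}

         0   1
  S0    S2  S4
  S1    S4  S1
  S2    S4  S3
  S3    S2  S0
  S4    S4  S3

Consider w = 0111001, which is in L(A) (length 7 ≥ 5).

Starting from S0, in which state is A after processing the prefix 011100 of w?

Run of A on the first 6 characters of w = 0 1 1 1 0 0:
  step 0: S0  (start)
  step 1: S2  (read 0: S0→S2)
  step 2: S3  (read 1: S2→S3)
  step 3: S0  (read 1: S3→S0)
  step 4: S4  (read 1: S0→S4)
  step 5: S4  (read 0: S4→S4)
  step 6: S4  (read 0: S4→S4)

After reading 6 characters, A is in state S4.

S4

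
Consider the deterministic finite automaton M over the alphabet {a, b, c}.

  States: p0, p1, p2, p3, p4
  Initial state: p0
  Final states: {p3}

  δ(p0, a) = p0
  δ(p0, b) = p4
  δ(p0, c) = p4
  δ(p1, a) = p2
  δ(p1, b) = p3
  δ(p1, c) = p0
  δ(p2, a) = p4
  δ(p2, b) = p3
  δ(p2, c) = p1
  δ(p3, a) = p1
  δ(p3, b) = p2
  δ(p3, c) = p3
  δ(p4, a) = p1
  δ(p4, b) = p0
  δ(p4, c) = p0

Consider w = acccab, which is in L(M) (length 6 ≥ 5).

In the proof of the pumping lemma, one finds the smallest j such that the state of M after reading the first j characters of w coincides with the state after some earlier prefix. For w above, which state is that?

p0

State sequence: p0 -a-> p0 -c-> p4 -c-> p0 -c-> p4 -a-> p1 -b-> p3
First repeat at step 1: p0 was already visited.

The earliest repeat is at step j = 1: M is in p0, which it already visited at step i = 0.
Since M has 5 states, any run of length ≥ 5 visits 5+1 states, so by pigeonhole some state repeats within the first 5 steps — that repeat gives the pumpable loop.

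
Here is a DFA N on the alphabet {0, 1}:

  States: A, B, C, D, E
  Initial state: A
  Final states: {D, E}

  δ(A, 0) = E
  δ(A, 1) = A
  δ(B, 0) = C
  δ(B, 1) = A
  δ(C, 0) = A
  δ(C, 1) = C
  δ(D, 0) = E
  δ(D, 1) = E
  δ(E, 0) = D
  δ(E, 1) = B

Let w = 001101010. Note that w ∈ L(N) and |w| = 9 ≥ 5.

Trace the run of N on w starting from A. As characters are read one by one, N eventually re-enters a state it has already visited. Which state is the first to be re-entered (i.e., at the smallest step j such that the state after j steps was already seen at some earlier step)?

E

State sequence: A -0-> E -0-> D -1-> E -1-> B -0-> C -1-> C -0-> A -1-> A -0-> E
First repeat at step 3: E was already visited.

The earliest repeat is at step j = 3: N is in E, which it already visited at step i = 1.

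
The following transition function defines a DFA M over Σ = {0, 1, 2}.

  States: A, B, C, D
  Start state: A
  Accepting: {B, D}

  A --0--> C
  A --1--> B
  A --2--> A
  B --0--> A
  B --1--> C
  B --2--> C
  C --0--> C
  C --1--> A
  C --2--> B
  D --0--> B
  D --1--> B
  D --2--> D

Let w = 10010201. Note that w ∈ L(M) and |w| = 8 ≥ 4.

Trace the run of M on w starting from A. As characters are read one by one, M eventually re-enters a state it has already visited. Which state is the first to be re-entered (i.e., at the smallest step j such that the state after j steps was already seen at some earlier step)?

A

State sequence: A -1-> B -0-> A -0-> C -1-> A -0-> C -2-> B -0-> A -1-> B
First repeat at step 2: A was already visited.

The earliest repeat is at step j = 2: M is in A, which it already visited at step i = 0.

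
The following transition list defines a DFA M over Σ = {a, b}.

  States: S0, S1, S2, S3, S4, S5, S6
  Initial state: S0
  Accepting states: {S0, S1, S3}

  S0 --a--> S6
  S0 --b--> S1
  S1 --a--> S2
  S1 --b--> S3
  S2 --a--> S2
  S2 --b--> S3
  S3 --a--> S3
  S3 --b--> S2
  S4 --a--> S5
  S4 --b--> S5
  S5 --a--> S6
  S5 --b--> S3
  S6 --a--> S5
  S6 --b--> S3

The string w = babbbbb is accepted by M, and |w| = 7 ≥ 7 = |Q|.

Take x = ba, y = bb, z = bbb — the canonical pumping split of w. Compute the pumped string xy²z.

xy^2z = ba·bb·bb·bbb = babbbbbbb.
Reading y = bb takes M from S2 back to S2, so after x·y·y the machine is still in S2, and z then leads to the accepting state S3. Hence babbbbbbb ∈ L(M).

babbbbbbb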